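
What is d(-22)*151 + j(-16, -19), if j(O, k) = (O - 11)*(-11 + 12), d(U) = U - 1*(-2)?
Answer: -3047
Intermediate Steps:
d(U) = 2 + U (d(U) = U + 2 = 2 + U)
j(O, k) = -11 + O (j(O, k) = (-11 + O)*1 = -11 + O)
d(-22)*151 + j(-16, -19) = (2 - 22)*151 + (-11 - 16) = -20*151 - 27 = -3020 - 27 = -3047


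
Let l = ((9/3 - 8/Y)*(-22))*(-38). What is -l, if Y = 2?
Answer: 836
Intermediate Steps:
l = -836 (l = ((9/3 - 8/2)*(-22))*(-38) = ((9*(1/3) - 8*1/2)*(-22))*(-38) = ((3 - 4)*(-22))*(-38) = -1*(-22)*(-38) = 22*(-38) = -836)
-l = -1*(-836) = 836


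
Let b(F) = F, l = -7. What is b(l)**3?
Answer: -343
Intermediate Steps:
b(l)**3 = (-7)**3 = -343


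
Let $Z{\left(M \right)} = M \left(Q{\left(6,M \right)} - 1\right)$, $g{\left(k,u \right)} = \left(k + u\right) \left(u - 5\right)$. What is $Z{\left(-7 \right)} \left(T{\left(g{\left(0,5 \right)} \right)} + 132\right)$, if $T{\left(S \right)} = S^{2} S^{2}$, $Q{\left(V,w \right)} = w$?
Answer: $7392$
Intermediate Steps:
$g{\left(k,u \right)} = \left(-5 + u\right) \left(k + u\right)$ ($g{\left(k,u \right)} = \left(k + u\right) \left(-5 + u\right) = \left(-5 + u\right) \left(k + u\right)$)
$T{\left(S \right)} = S^{4}$
$Z{\left(M \right)} = M \left(-1 + M\right)$ ($Z{\left(M \right)} = M \left(M - 1\right) = M \left(-1 + M\right)$)
$Z{\left(-7 \right)} \left(T{\left(g{\left(0,5 \right)} \right)} + 132\right) = - 7 \left(-1 - 7\right) \left(\left(5^{2} - 0 - 25 + 0 \cdot 5\right)^{4} + 132\right) = \left(-7\right) \left(-8\right) \left(\left(25 + 0 - 25 + 0\right)^{4} + 132\right) = 56 \left(0^{4} + 132\right) = 56 \left(0 + 132\right) = 56 \cdot 132 = 7392$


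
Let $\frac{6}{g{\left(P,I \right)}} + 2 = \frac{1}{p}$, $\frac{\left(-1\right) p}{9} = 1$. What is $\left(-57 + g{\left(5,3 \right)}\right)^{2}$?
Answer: $\frac{1292769}{361} \approx 3581.1$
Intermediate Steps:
$p = -9$ ($p = \left(-9\right) 1 = -9$)
$g{\left(P,I \right)} = - \frac{54}{19}$ ($g{\left(P,I \right)} = \frac{6}{-2 + \frac{1}{-9}} = \frac{6}{-2 - \frac{1}{9}} = \frac{6}{- \frac{19}{9}} = 6 \left(- \frac{9}{19}\right) = - \frac{54}{19}$)
$\left(-57 + g{\left(5,3 \right)}\right)^{2} = \left(-57 - \frac{54}{19}\right)^{2} = \left(- \frac{1137}{19}\right)^{2} = \frac{1292769}{361}$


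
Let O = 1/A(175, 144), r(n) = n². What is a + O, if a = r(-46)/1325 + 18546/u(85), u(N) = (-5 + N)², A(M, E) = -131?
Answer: 99693927/22217600 ≈ 4.4872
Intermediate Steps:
O = -1/131 (O = 1/(-131) = -1/131 ≈ -0.0076336)
a = 762317/169600 (a = (-46)²/1325 + 18546/((-5 + 85)²) = 2116*(1/1325) + 18546/(80²) = 2116/1325 + 18546/6400 = 2116/1325 + 18546*(1/6400) = 2116/1325 + 9273/3200 = 762317/169600 ≈ 4.4948)
a + O = 762317/169600 - 1/131 = 99693927/22217600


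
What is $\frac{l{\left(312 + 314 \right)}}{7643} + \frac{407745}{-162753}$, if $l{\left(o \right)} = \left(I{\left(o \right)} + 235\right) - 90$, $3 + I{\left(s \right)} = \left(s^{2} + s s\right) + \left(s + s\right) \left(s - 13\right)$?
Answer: $\frac{83124575525}{414640393} \approx 200.47$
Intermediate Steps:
$I{\left(s \right)} = -3 + 2 s^{2} + 2 s \left(-13 + s\right)$ ($I{\left(s \right)} = -3 + \left(\left(s^{2} + s s\right) + \left(s + s\right) \left(s - 13\right)\right) = -3 + \left(\left(s^{2} + s^{2}\right) + 2 s \left(-13 + s\right)\right) = -3 + \left(2 s^{2} + 2 s \left(-13 + s\right)\right) = -3 + 2 s^{2} + 2 s \left(-13 + s\right)$)
$l{\left(o \right)} = 142 - 26 o + 4 o^{2}$ ($l{\left(o \right)} = \left(\left(-3 - 26 o + 4 o^{2}\right) + 235\right) - 90 = \left(232 - 26 o + 4 o^{2}\right) - 90 = 142 - 26 o + 4 o^{2}$)
$\frac{l{\left(312 + 314 \right)}}{7643} + \frac{407745}{-162753} = \frac{142 - 26 \left(312 + 314\right) + 4 \left(312 + 314\right)^{2}}{7643} + \frac{407745}{-162753} = \left(142 - 16276 + 4 \cdot 626^{2}\right) \frac{1}{7643} + 407745 \left(- \frac{1}{162753}\right) = \left(142 - 16276 + 4 \cdot 391876\right) \frac{1}{7643} - \frac{135915}{54251} = \left(142 - 16276 + 1567504\right) \frac{1}{7643} - \frac{135915}{54251} = 1551370 \cdot \frac{1}{7643} - \frac{135915}{54251} = \frac{1551370}{7643} - \frac{135915}{54251} = \frac{83124575525}{414640393}$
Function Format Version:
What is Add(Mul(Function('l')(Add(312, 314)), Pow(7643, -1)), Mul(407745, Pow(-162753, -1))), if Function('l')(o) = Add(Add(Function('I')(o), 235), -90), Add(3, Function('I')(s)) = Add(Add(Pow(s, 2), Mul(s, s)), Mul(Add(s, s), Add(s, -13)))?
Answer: Rational(83124575525, 414640393) ≈ 200.47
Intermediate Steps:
Function('I')(s) = Add(-3, Mul(2, Pow(s, 2)), Mul(2, s, Add(-13, s))) (Function('I')(s) = Add(-3, Add(Add(Pow(s, 2), Mul(s, s)), Mul(Add(s, s), Add(s, -13)))) = Add(-3, Add(Add(Pow(s, 2), Pow(s, 2)), Mul(Mul(2, s), Add(-13, s)))) = Add(-3, Add(Mul(2, Pow(s, 2)), Mul(2, s, Add(-13, s)))) = Add(-3, Mul(2, Pow(s, 2)), Mul(2, s, Add(-13, s))))
Function('l')(o) = Add(142, Mul(-26, o), Mul(4, Pow(o, 2))) (Function('l')(o) = Add(Add(Add(-3, Mul(-26, o), Mul(4, Pow(o, 2))), 235), -90) = Add(Add(232, Mul(-26, o), Mul(4, Pow(o, 2))), -90) = Add(142, Mul(-26, o), Mul(4, Pow(o, 2))))
Add(Mul(Function('l')(Add(312, 314)), Pow(7643, -1)), Mul(407745, Pow(-162753, -1))) = Add(Mul(Add(142, Mul(-26, Add(312, 314)), Mul(4, Pow(Add(312, 314), 2))), Pow(7643, -1)), Mul(407745, Pow(-162753, -1))) = Add(Mul(Add(142, Mul(-26, 626), Mul(4, Pow(626, 2))), Rational(1, 7643)), Mul(407745, Rational(-1, 162753))) = Add(Mul(Add(142, -16276, Mul(4, 391876)), Rational(1, 7643)), Rational(-135915, 54251)) = Add(Mul(Add(142, -16276, 1567504), Rational(1, 7643)), Rational(-135915, 54251)) = Add(Mul(1551370, Rational(1, 7643)), Rational(-135915, 54251)) = Add(Rational(1551370, 7643), Rational(-135915, 54251)) = Rational(83124575525, 414640393)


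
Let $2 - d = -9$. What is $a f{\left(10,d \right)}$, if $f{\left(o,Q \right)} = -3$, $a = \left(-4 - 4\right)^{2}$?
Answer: $-192$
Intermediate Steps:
$d = 11$ ($d = 2 - -9 = 2 + 9 = 11$)
$a = 64$ ($a = \left(-8\right)^{2} = 64$)
$a f{\left(10,d \right)} = 64 \left(-3\right) = -192$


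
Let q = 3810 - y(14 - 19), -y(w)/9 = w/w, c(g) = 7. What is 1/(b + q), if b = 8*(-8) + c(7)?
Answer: 1/3762 ≈ 0.00026582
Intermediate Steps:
y(w) = -9 (y(w) = -9*w/w = -9*1 = -9)
q = 3819 (q = 3810 - 1*(-9) = 3810 + 9 = 3819)
b = -57 (b = 8*(-8) + 7 = -64 + 7 = -57)
1/(b + q) = 1/(-57 + 3819) = 1/3762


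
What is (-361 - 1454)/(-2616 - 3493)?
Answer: 1815/6109 ≈ 0.29710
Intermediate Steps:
(-361 - 1454)/(-2616 - 3493) = -1815/(-6109) = -1815*(-1/6109) = 1815/6109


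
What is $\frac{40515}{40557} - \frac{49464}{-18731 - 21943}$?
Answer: $\frac{203001031}{91645301} \approx 2.2151$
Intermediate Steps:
$\frac{40515}{40557} - \frac{49464}{-18731 - 21943} = 40515 \cdot \frac{1}{40557} - \frac{49464}{-40674} = \frac{13505}{13519} - - \frac{8244}{6779} = \frac{13505}{13519} + \frac{8244}{6779} = \frac{203001031}{91645301}$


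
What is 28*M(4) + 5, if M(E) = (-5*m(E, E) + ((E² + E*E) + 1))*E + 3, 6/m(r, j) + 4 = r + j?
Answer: 2945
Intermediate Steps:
m(r, j) = 6/(-4 + j + r) (m(r, j) = 6/(-4 + (r + j)) = 6/(-4 + (j + r)) = 6/(-4 + j + r))
M(E) = 3 + E*(1 - 30/(-4 + 2*E) + 2*E²) (M(E) = (-30/(-4 + E + E) + ((E² + E*E) + 1))*E + 3 = (-30/(-4 + 2*E) + ((E² + E²) + 1))*E + 3 = (-30/(-4 + 2*E) + (2*E² + 1))*E + 3 = (-30/(-4 + 2*E) + (1 + 2*E²))*E + 3 = (1 - 30/(-4 + 2*E) + 2*E²)*E + 3 = E*(1 - 30/(-4 + 2*E) + 2*E²) + 3 = 3 + E*(1 - 30/(-4 + 2*E) + 2*E²))
28*M(4) + 5 = 28*((-15*4 + (-2 + 4)*(3 + 4 + 2*4³))/(-2 + 4)) + 5 = 28*((-60 + 2*(3 + 4 + 2*64))/2) + 5 = 28*((-60 + 2*(3 + 4 + 128))/2) + 5 = 28*((-60 + 2*135)/2) + 5 = 28*((-60 + 270)/2) + 5 = 28*((½)*210) + 5 = 28*105 + 5 = 2940 + 5 = 2945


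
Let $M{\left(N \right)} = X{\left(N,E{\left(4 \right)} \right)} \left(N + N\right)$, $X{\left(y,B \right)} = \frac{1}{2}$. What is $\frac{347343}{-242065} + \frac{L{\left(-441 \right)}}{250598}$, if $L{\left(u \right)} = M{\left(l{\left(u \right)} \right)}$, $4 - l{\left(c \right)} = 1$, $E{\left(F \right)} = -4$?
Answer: $- \frac{87042734919}{60661004870} \approx -1.4349$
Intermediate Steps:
$X{\left(y,B \right)} = \frac{1}{2}$
$l{\left(c \right)} = 3$ ($l{\left(c \right)} = 4 - 1 = 3$)
$M{\left(N \right)} = N$ ($M{\left(N \right)} = \frac{N + N}{2} = \frac{2 N}{2} = N$)
$L{\left(u \right)} = 3$
$\frac{347343}{-242065} + \frac{L{\left(-441 \right)}}{250598} = \frac{347343}{-242065} + \frac{3}{250598} = 347343 \left(- \frac{1}{242065}\right) + 3 \cdot \frac{1}{250598} = - \frac{347343}{242065} + \frac{3}{250598} = - \frac{87042734919}{60661004870}$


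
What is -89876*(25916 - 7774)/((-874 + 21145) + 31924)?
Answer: -1630530392/52195 ≈ -31239.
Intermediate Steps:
-89876*(25916 - 7774)/((-874 + 21145) + 31924) = -89876*18142/(20271 + 31924) = -89876/(52195*(1/18142)) = -89876/52195/18142 = -89876*18142/52195 = -1630530392/52195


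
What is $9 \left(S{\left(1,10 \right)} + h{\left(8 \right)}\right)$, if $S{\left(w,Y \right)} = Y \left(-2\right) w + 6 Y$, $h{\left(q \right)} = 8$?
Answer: $432$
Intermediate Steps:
$S{\left(w,Y \right)} = 6 Y - 2 Y w$ ($S{\left(w,Y \right)} = - 2 Y w + 6 Y = 6 Y - 2 Y w$)
$9 \left(S{\left(1,10 \right)} + h{\left(8 \right)}\right) = 9 \left(2 \cdot 10 \left(3 - 1\right) + 8\right) = 9 \left(2 \cdot 10 \cdot 2 + 8\right) = 9 \left(40 + 8\right) = 9 \cdot 48 = 432$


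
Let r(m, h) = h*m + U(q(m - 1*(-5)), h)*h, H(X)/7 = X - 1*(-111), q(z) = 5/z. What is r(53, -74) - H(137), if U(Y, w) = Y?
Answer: -164267/29 ≈ -5664.4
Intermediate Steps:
H(X) = 777 + 7*X (H(X) = 7*(X - 1*(-111)) = 7*(X + 111) = 7*(111 + X) = 777 + 7*X)
r(m, h) = h*m + 5*h/(5 + m) (r(m, h) = h*m + (5/(m - 1*(-5)))*h = h*m + (5/(m + 5))*h = h*m + (5/(5 + m))*h = h*m + 5*h/(5 + m))
r(53, -74) - H(137) = -74*(5 + 53*(5 + 53))/(5 + 53) - (777 + 7*137) = -74*(5 + 53*58)/58 - (777 + 959) = -74*1/58*(5 + 3074) - 1*1736 = -74*1/58*3079 - 1736 = -113923/29 - 1736 = -164267/29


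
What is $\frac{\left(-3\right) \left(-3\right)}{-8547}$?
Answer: $- \frac{3}{2849} \approx -0.001053$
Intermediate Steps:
$\frac{\left(-3\right) \left(-3\right)}{-8547} = \left(- \frac{1}{8547}\right) 9 = - \frac{3}{2849}$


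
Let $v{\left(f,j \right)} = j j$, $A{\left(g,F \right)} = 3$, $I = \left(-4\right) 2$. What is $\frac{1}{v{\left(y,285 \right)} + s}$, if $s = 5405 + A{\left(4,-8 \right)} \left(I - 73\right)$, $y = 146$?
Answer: $\frac{1}{86387} \approx 1.1576 \cdot 10^{-5}$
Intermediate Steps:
$I = -8$
$v{\left(f,j \right)} = j^{2}$
$s = 5162$ ($s = 5405 + 3 \left(-8 - 73\right) = 5405 + 3 \left(-81\right) = 5405 - 243 = 5162$)
$\frac{1}{v{\left(y,285 \right)} + s} = \frac{1}{285^{2} + 5162} = \frac{1}{81225 + 5162} = \frac{1}{86387}$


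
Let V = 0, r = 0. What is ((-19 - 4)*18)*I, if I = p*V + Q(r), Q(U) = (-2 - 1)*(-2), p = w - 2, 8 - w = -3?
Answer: -2484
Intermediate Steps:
w = 11 (w = 8 - 1*(-3) = 8 + 3 = 11)
p = 9 (p = 11 - 2 = 9)
Q(U) = 6 (Q(U) = -3*(-2) = 6)
I = 6 (I = 9*0 + 6 = 0 + 6 = 6)
((-19 - 4)*18)*I = ((-19 - 4)*18)*6 = -23*18*6 = -414*6 = -2484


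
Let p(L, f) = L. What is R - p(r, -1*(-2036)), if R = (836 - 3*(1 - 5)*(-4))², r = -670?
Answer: 621614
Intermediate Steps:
R = 620944 (R = (836 - 3*(-4)*(-4))² = (836 + 12*(-4))² = (836 - 48)² = 788² = 620944)
R - p(r, -1*(-2036)) = 620944 - 1*(-670) = 620944 + 670 = 621614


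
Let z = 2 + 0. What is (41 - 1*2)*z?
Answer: 78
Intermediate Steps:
z = 2
(41 - 1*2)*z = (41 - 1*2)*2 = (41 - 2)*2 = 39*2 = 78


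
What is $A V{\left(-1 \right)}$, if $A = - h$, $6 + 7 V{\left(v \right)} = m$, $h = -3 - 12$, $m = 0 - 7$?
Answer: $- \frac{195}{7} \approx -27.857$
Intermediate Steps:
$m = -7$ ($m = 0 - 7 = -7$)
$h = -15$
$V{\left(v \right)} = - \frac{13}{7}$ ($V{\left(v \right)} = - \frac{6}{7} + \frac{1}{7} \left(-7\right) = - \frac{6}{7} - 1 = - \frac{13}{7}$)
$A = 15$ ($A = \left(-1\right) \left(-15\right) = 15$)
$A V{\left(-1 \right)} = 15 \left(- \frac{13}{7}\right) = - \frac{195}{7}$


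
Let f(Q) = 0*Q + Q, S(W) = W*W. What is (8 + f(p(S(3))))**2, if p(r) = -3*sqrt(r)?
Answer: 1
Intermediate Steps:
S(W) = W**2
f(Q) = Q (f(Q) = 0 + Q = Q)
(8 + f(p(S(3))))**2 = (8 - 3*sqrt(3**2))**2 = (8 - 3*sqrt(9))**2 = (8 - 3*3)**2 = (8 - 9)**2 = (-1)**2 = 1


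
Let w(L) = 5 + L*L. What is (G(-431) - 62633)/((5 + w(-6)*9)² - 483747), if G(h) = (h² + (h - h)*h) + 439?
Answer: -123567/343871 ≈ -0.35934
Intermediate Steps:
G(h) = 439 + h² (G(h) = (h² + 0*h) + 439 = (h² + 0) + 439 = h² + 439 = 439 + h²)
w(L) = 5 + L²
(G(-431) - 62633)/((5 + w(-6)*9)² - 483747) = ((439 + (-431)²) - 62633)/((5 + (5 + (-6)²)*9)² - 483747) = ((439 + 185761) - 62633)/((5 + (5 + 36)*9)² - 483747) = (186200 - 62633)/((5 + 41*9)² - 483747) = 123567/((5 + 369)² - 483747) = 123567/(374² - 483747) = 123567/(139876 - 483747) = 123567/(-343871) = 123567*(-1/343871) = -123567/343871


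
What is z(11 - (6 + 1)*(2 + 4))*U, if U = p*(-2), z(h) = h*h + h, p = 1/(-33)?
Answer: 620/11 ≈ 56.364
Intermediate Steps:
p = -1/33 ≈ -0.030303
z(h) = h + h**2 (z(h) = h**2 + h = h + h**2)
U = 2/33 (U = -1/33*(-2) = 2/33 ≈ 0.060606)
z(11 - (6 + 1)*(2 + 4))*U = ((11 - (6 + 1)*(2 + 4))*(1 + (11 - (6 + 1)*(2 + 4))))*(2/33) = ((11 - 7*6)*(1 + (11 - 7*6)))*(2/33) = ((11 - 1*42)*(1 + (11 - 1*42)))*(2/33) = ((11 - 42)*(1 + (11 - 42)))*(2/33) = -31*(1 - 31)*(2/33) = -31*(-30)*(2/33) = 930*(2/33) = 620/11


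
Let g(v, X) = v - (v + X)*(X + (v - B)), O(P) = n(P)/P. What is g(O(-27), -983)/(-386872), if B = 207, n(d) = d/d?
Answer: 23049217/7622424 ≈ 3.0239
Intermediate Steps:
n(d) = 1
O(P) = 1/P
g(v, X) = v - (X + v)*(-207 + X + v) (g(v, X) = v - (v + X)*(X + (v - 1*207)) = v - (X + v)*(X + (v - 207)) = v - (X + v)*(X + (-207 + v)) = v - (X + v)*(-207 + X + v))
g(O(-27), -983)/(-386872) = (-1*(-983)² - (1/(-27))² + 207*(-983) + 208/(-27) - 2*(-983)/(-27))/(-386872) = (-1*966289 - (-1/27)² - 203481 + 208*(-1/27) - 2*(-983)*(-1/27))*(-1/386872) = (-966289 - 1*1/729 - 203481 - 208/27 - 1966/27)*(-1/386872) = (-966289 - 1/729 - 203481 - 208/27 - 1966/27)*(-1/386872) = -852821029/729*(-1/386872) = 23049217/7622424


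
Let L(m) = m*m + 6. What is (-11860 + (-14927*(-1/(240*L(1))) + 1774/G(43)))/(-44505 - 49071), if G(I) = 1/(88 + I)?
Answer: -370512047/157207680 ≈ -2.3568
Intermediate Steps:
L(m) = 6 + m² (L(m) = m² + 6 = 6 + m²)
(-11860 + (-14927*(-1/(240*L(1))) + 1774/G(43)))/(-44505 - 49071) = (-11860 + (-14927*(-1/(240*(6 + 1²))) + 1774/(1/(88 + 43))))/(-44505 - 49071) = (-11860 + (-14927*(-1/(240*(6 + 1))) + 1774/(1/131)))/(-93576) = (-11860 + (-14927/(-24*7*10) + 1774/(1/131)))*(-1/93576) = (-11860 + (-14927/((-168*10)) + 1774*131))*(-1/93576) = (-11860 + (-14927/(-1680) + 232394))*(-1/93576) = (-11860 + (-14927*(-1/1680) + 232394))*(-1/93576) = (-11860 + (14927/1680 + 232394))*(-1/93576) = (-11860 + 390436847/1680)*(-1/93576) = (370512047/1680)*(-1/93576) = -370512047/157207680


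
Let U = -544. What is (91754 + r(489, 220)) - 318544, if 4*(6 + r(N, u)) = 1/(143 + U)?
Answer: -363780785/1604 ≈ -2.2680e+5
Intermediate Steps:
r(N, u) = -9625/1604 (r(N, u) = -6 + 1/(4*(143 - 544)) = -6 + (¼)/(-401) = -6 + (¼)*(-1/401) = -6 - 1/1604 = -9625/1604)
(91754 + r(489, 220)) - 318544 = (91754 - 9625/1604) - 318544 = 147163791/1604 - 318544 = -363780785/1604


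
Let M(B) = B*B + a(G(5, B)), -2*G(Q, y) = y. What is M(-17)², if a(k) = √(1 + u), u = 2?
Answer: (289 + √3)² ≈ 84525.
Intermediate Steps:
G(Q, y) = -y/2
a(k) = √3 (a(k) = √(1 + 2) = √3)
M(B) = √3 + B² (M(B) = B*B + √3 = B² + √3 = √3 + B²)
M(-17)² = (√3 + (-17)²)² = (√3 + 289)² = (289 + √3)²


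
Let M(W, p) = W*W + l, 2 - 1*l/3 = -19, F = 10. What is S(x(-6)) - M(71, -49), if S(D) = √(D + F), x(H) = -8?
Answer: -5104 + √2 ≈ -5102.6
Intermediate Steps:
l = 63 (l = 6 - 3*(-19) = 6 + 57 = 63)
M(W, p) = 63 + W² (M(W, p) = W*W + 63 = W² + 63 = 63 + W²)
S(D) = √(10 + D) (S(D) = √(D + 10) = √(10 + D))
S(x(-6)) - M(71, -49) = √(10 - 8) - (63 + 71²) = √2 - (63 + 5041) = √2 - 1*5104 = √2 - 5104 = -5104 + √2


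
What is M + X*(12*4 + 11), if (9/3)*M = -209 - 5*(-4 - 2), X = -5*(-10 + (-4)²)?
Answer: -5489/3 ≈ -1829.7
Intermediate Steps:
X = -30 (X = -5*(-10 + 16) = -5*6 = -30)
M = -179/3 (M = (-209 - 5*(-4 - 2))/3 = (-209 - 5*(-6))/3 = (-209 + 30)/3 = (⅓)*(-179) = -179/3 ≈ -59.667)
M + X*(12*4 + 11) = -179/3 - 30*(12*4 + 11) = -179/3 - 30*(48 + 11) = -179/3 - 30*59 = -179/3 - 1770 = -5489/3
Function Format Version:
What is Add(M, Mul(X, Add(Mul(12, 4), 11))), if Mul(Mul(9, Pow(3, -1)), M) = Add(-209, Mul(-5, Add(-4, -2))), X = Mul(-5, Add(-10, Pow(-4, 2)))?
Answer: Rational(-5489, 3) ≈ -1829.7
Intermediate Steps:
X = -30 (X = Mul(-5, Add(-10, 16)) = Mul(-5, 6) = -30)
M = Rational(-179, 3) (M = Mul(Rational(1, 3), Add(-209, Mul(-5, Add(-4, -2)))) = Mul(Rational(1, 3), Add(-209, Mul(-5, -6))) = Mul(Rational(1, 3), Add(-209, 30)) = Mul(Rational(1, 3), -179) = Rational(-179, 3) ≈ -59.667)
Add(M, Mul(X, Add(Mul(12, 4), 11))) = Add(Rational(-179, 3), Mul(-30, Add(Mul(12, 4), 11))) = Add(Rational(-179, 3), Mul(-30, Add(48, 11))) = Add(Rational(-179, 3), Mul(-30, 59)) = Add(Rational(-179, 3), -1770) = Rational(-5489, 3)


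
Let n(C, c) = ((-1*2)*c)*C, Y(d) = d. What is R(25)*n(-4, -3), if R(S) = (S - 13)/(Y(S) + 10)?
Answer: -288/35 ≈ -8.2286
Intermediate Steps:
n(C, c) = -2*C*c (n(C, c) = (-2*c)*C = -2*C*c)
R(S) = (-13 + S)/(10 + S) (R(S) = (S - 13)/(S + 10) = (-13 + S)/(10 + S))
R(25)*n(-4, -3) = ((-13 + 25)/(10 + 25))*(-2*(-4)*(-3)) = (12/35)*(-24) = -288/35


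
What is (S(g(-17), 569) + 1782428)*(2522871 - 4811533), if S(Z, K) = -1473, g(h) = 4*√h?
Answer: -4076004032210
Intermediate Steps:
(S(g(-17), 569) + 1782428)*(2522871 - 4811533) = (-1473 + 1782428)*(2522871 - 4811533) = 1780955*(-2288662) = -4076004032210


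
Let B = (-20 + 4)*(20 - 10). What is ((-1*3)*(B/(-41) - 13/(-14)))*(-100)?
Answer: 415950/287 ≈ 1449.3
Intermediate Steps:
B = -160 (B = -16*10 = -160)
((-1*3)*(B/(-41) - 13/(-14)))*(-100) = ((-1*3)*(-160/(-41) - 13/(-14)))*(-100) = -3*(-160*(-1/41) - 13*(-1/14))*(-100) = -3*(160/41 + 13/14)*(-100) = -3*2773/574*(-100) = -8319/574*(-100) = 415950/287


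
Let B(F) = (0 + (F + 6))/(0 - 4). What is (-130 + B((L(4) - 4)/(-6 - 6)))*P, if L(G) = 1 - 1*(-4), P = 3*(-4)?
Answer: 6311/4 ≈ 1577.8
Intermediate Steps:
P = -12
L(G) = 5 (L(G) = 1 + 4 = 5)
B(F) = -3/2 - F/4 (B(F) = (0 + (6 + F))/(-4) = (6 + F)*(-1/4) = -3/2 - F/4)
(-130 + B((L(4) - 4)/(-6 - 6)))*P = (-130 + (-3/2 - (5 - 4)/(4*(-6 - 6))))*(-12) = (-130 + (-3/2 - 1/(4*(-12))))*(-12) = (-130 + (-3/2 - (-1)/(4*12)))*(-12) = (-130 + (-3/2 - 1/4*(-1/12)))*(-12) = (-130 + (-3/2 + 1/48))*(-12) = (-130 - 71/48)*(-12) = -6311/48*(-12) = 6311/4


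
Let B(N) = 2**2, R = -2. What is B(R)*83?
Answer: 332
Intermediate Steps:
B(N) = 4
B(R)*83 = 4*83 = 332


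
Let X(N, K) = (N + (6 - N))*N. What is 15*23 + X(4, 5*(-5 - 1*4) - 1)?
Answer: 369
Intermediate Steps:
X(N, K) = 6*N
15*23 + X(4, 5*(-5 - 1*4) - 1) = 15*23 + 6*4 = 345 + 24 = 369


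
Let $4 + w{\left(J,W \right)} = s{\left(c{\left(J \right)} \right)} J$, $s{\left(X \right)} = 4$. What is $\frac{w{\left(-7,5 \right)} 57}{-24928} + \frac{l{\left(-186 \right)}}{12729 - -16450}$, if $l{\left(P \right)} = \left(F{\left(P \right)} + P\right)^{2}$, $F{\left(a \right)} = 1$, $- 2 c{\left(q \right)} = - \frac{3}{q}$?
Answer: $\frac{1490762}{1196339} \approx 1.2461$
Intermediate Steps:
$c{\left(q \right)} = \frac{3}{2 q}$ ($c{\left(q \right)} = - \frac{\left(-3\right) \frac{1}{q}}{2} = \frac{3}{2 q}$)
$w{\left(J,W \right)} = -4 + 4 J$
$l{\left(P \right)} = \left(1 + P\right)^{2}$
$\frac{w{\left(-7,5 \right)} 57}{-24928} + \frac{l{\left(-186 \right)}}{12729 - -16450} = \frac{\left(-4 + 4 \left(-7\right)\right) 57}{-24928} + \frac{\left(1 - 186\right)^{2}}{12729 - -16450} = \left(-4 - 28\right) 57 \left(- \frac{1}{24928}\right) + \frac{\left(-185\right)^{2}}{12729 + 16450} = \left(-32\right) 57 \left(- \frac{1}{24928}\right) + \frac{34225}{29179} = \left(-1824\right) \left(- \frac{1}{24928}\right) + 34225 \cdot \frac{1}{29179} = \frac{3}{41} + \frac{34225}{29179} = \frac{1490762}{1196339}$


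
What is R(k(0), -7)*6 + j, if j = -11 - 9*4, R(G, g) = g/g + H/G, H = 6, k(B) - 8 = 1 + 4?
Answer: -497/13 ≈ -38.231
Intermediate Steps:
k(B) = 13 (k(B) = 8 + (1 + 4) = 8 + 5 = 13)
R(G, g) = 1 + 6/G (R(G, g) = g/g + 6/G = 1 + 6/G)
j = -47 (j = -11 - 36 = -47)
R(k(0), -7)*6 + j = ((6 + 13)/13)*6 - 47 = ((1/13)*19)*6 - 47 = (19/13)*6 - 47 = 114/13 - 47 = -497/13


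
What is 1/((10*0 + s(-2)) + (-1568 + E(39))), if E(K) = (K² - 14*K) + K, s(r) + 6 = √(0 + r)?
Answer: -280/156801 - I*√2/313602 ≈ -0.0017857 - 4.5096e-6*I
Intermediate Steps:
s(r) = -6 + √r (s(r) = -6 + √(0 + r) = -6 + √r)
E(K) = K² - 13*K
1/((10*0 + s(-2)) + (-1568 + E(39))) = 1/((10*0 + (-6 + √(-2))) + (-1568 + 39*(-13 + 39))) = 1/((0 + (-6 + I*√2)) + (-1568 + 39*26)) = 1/((-6 + I*√2) + (-1568 + 1014)) = 1/((-6 + I*√2) - 554) = 1/(-560 + I*√2)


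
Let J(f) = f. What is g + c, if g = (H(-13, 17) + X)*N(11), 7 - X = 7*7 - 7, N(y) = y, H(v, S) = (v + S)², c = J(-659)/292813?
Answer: -61198576/292813 ≈ -209.00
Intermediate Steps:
c = -659/292813 ≈ -0.0022506
H(v, S) = (S + v)²
X = -35 (X = 7 - (7*7 - 7) = 7 - (49 - 7) = 7 - 1*42 = 7 - 42 = -35)
g = -209 (g = ((17 - 13)² - 35)*11 = (4² - 35)*11 = (16 - 35)*11 = -19*11 = -209)
g + c = -209 - 659/292813 = -61198576/292813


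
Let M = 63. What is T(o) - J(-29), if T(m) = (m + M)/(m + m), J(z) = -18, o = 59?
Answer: 1123/59 ≈ 19.034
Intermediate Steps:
T(m) = (63 + m)/(2*m) (T(m) = (m + 63)/(m + m) = (63 + m)/((2*m)) = (63 + m)*(1/(2*m)) = (63 + m)/(2*m))
T(o) - J(-29) = (½)*(63 + 59)/59 - 1*(-18) = (½)*(1/59)*122 + 18 = 61/59 + 18 = 1123/59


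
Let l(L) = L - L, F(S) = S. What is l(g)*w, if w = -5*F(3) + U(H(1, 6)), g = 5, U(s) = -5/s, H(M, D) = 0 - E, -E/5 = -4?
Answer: 0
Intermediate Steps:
E = 20 (E = -5*(-4) = 20)
H(M, D) = -20 (H(M, D) = 0 - 1*20 = 0 - 20 = -20)
l(L) = 0
w = -59/4 (w = -5*3 - 5/(-20) = -15 - 5*(-1/20) = -15 + ¼ = -59/4 ≈ -14.750)
l(g)*w = 0*(-59/4) = 0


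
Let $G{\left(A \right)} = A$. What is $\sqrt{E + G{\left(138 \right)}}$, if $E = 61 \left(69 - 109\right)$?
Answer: $i \sqrt{2302} \approx 47.979 i$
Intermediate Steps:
$E = -2440$ ($E = 61 \left(-40\right) = -2440$)
$\sqrt{E + G{\left(138 \right)}} = \sqrt{-2440 + 138} = \sqrt{-2302} = i \sqrt{2302}$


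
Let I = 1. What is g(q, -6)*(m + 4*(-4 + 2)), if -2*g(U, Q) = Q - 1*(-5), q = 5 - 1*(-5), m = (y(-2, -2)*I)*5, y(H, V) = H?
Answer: -9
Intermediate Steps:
m = -10 (m = -2*1*5 = -2*5 = -10)
q = 10 (q = 5 + 5 = 10)
g(U, Q) = -5/2 - Q/2 (g(U, Q) = -(Q - 1*(-5))/2 = -(Q + 5)/2 = -(5 + Q)/2 = -5/2 - Q/2)
g(q, -6)*(m + 4*(-4 + 2)) = (-5/2 - ½*(-6))*(-10 + 4*(-4 + 2)) = (-5/2 + 3)*(-10 + 4*(-2)) = (-10 - 8)/2 = (½)*(-18) = -9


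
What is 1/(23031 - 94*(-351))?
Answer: 1/56025 ≈ 1.7849e-5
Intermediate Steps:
1/(23031 - 94*(-351)) = 1/(23031 + 32994) = 1/56025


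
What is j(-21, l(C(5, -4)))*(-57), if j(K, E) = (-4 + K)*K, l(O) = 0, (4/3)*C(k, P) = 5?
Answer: -29925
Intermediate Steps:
C(k, P) = 15/4 (C(k, P) = (3/4)*5 = 15/4)
j(K, E) = K*(-4 + K)
j(-21, l(C(5, -4)))*(-57) = -21*(-4 - 21)*(-57) = -21*(-25)*(-57) = 525*(-57) = -29925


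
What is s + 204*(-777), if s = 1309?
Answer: -157199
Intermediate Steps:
s + 204*(-777) = 1309 + 204*(-777) = 1309 - 158508 = -157199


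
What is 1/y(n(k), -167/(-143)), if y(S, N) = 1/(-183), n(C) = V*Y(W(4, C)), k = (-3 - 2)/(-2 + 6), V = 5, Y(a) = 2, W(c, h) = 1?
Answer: -183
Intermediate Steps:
k = -5/4 ≈ -1.2500
n(C) = 10 (n(C) = 5*2 = 10)
y(S, N) = -1/183
1/y(n(k), -167/(-143)) = 1/(-1/183) = -183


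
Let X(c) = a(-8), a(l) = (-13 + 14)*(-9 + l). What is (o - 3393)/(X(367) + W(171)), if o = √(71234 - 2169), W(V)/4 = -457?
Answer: 377/205 - √69065/1845 ≈ 1.6966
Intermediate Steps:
a(l) = -9 + l (a(l) = 1*(-9 + l) = -9 + l)
X(c) = -17 (X(c) = -9 - 8 = -17)
W(V) = -1828 (W(V) = 4*(-457) = -1828)
o = √69065 ≈ 262.80
(o - 3393)/(X(367) + W(171)) = (√69065 - 3393)/(-17 - 1828) = (-3393 + √69065)/(-1845) = (-3393 + √69065)*(-1/1845) = 377/205 - √69065/1845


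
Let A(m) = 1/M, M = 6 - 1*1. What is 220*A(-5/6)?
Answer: 44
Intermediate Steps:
M = 5 (M = 6 - 1 = 5)
A(m) = ⅕ (A(m) = 1/5 = ⅕)
220*A(-5/6) = 220*(⅕) = 44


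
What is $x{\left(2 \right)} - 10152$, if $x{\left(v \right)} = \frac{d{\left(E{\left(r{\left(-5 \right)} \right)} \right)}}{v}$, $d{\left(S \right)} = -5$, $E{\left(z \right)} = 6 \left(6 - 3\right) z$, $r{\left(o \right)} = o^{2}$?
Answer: $- \frac{20309}{2} \approx -10155.0$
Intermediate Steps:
$E{\left(z \right)} = 18 z$ ($E{\left(z \right)} = 6 \cdot 3 z = 18 z$)
$x{\left(v \right)} = - \frac{5}{v}$
$x{\left(2 \right)} - 10152 = - \frac{5}{2} - 10152 = - \frac{20309}{2}$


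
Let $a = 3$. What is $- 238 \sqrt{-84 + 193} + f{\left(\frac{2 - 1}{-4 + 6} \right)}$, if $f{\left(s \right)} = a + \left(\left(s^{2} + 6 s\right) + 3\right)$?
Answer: $\frac{37}{4} - 238 \sqrt{109} \approx -2475.5$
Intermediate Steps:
$f{\left(s \right)} = 6 + s^{2} + 6 s$ ($f{\left(s \right)} = 3 + \left(\left(s^{2} + 6 s\right) + 3\right) = 3 + \left(3 + s^{2} + 6 s\right) = 6 + s^{2} + 6 s$)
$- 238 \sqrt{-84 + 193} + f{\left(\frac{2 - 1}{-4 + 6} \right)} = - 238 \sqrt{-84 + 193} + \left(6 + \left(\frac{2 - 1}{-4 + 6}\right)^{2} + 6 \frac{2 - 1}{-4 + 6}\right) = - 238 \sqrt{109} + \left(6 + \left(1 \cdot \frac{1}{2}\right)^{2} + 6 \cdot 1 \cdot \frac{1}{2}\right) = - 238 \sqrt{109} + \left(6 + \left(\frac{1}{2}\right)^{2} + 6 \cdot \frac{1}{2}\right) = - 238 \sqrt{109} + \left(6 + \frac{1}{4} + 3\right) = - 238 \sqrt{109} + \frac{37}{4} = \frac{37}{4} - 238 \sqrt{109}$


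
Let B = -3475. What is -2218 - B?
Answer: 1257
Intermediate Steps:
-2218 - B = -2218 - 1*(-3475) = -2218 + 3475 = 1257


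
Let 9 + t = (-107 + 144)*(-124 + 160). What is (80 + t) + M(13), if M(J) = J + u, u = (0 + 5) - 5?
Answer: 1416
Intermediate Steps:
t = 1323 (t = -9 + (-107 + 144)*(-124 + 160) = -9 + 37*36 = -9 + 1332 = 1323)
u = 0 (u = 5 - 5 = 0)
M(J) = J (M(J) = J + 0 = J)
(80 + t) + M(13) = (80 + 1323) + 13 = 1403 + 13 = 1416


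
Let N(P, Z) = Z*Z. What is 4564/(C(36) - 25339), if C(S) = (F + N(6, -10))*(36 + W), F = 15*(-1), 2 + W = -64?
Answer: -4564/27889 ≈ -0.16365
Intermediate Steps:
W = -66 (W = -2 - 64 = -66)
N(P, Z) = Z**2
F = -15
C(S) = -2550 (C(S) = (-15 + (-10)**2)*(36 - 66) = (-15 + 100)*(-30) = 85*(-30) = -2550)
4564/(C(36) - 25339) = 4564/(-2550 - 25339) = 4564/(-27889) = 4564*(-1/27889) = -4564/27889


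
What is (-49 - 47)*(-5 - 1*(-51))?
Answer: -4416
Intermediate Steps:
(-49 - 47)*(-5 - 1*(-51)) = -96*(-5 + 51) = -96*46 = -4416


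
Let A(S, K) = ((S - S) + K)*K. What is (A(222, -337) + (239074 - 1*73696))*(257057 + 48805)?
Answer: 85319287314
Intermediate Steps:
A(S, K) = K**2 (A(S, K) = (0 + K)*K = K*K = K**2)
(A(222, -337) + (239074 - 1*73696))*(257057 + 48805) = ((-337)**2 + (239074 - 1*73696))*(257057 + 48805) = (113569 + (239074 - 73696))*305862 = (113569 + 165378)*305862 = 278947*305862 = 85319287314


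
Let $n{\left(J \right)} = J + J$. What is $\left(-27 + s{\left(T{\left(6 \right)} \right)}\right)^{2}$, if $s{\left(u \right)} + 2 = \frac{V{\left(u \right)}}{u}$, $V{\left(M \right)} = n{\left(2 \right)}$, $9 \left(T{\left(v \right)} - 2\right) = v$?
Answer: $\frac{3025}{4} \approx 756.25$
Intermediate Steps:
$T{\left(v \right)} = 2 + \frac{v}{9}$
$n{\left(J \right)} = 2 J$
$V{\left(M \right)} = 4$ ($V{\left(M \right)} = 2 \cdot 2 = 4$)
$s{\left(u \right)} = -2 + \frac{4}{u}$
$\left(-27 + s{\left(T{\left(6 \right)} \right)}\right)^{2} = \left(-27 - \left(2 - \frac{4}{2 + \frac{1}{9} \cdot 6}\right)\right)^{2} = \left(-27 - \left(2 - \frac{4}{2 + \frac{2}{3}}\right)\right)^{2} = \left(-27 - \left(2 - \frac{4}{\frac{8}{3}}\right)\right)^{2} = \left(-27 + \left(-2 + 4 \cdot \frac{3}{8}\right)\right)^{2} = \left(-27 + \left(-2 + \frac{3}{2}\right)\right)^{2} = \left(-27 - \frac{1}{2}\right)^{2} = \left(- \frac{55}{2}\right)^{2} = \frac{3025}{4}$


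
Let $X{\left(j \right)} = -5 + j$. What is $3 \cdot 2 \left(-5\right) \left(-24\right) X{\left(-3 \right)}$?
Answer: $-5760$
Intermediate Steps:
$3 \cdot 2 \left(-5\right) \left(-24\right) X{\left(-3 \right)} = 3 \cdot 2 \left(-5\right) \left(-24\right) \left(-5 - 3\right) = 6 \left(-5\right) \left(-24\right) \left(-8\right) = \left(-30\right) \left(-24\right) \left(-8\right) = 720 \left(-8\right) = -5760$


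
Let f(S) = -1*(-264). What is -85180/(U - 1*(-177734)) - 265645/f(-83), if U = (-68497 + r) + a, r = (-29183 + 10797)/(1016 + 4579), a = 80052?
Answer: -281458103011405/279590142216 ≈ -1006.7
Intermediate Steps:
r = -18386/5595 ≈ -3.2861
f(S) = 264
U = 64631839/5595 (U = (-68497 - 18386/5595) + 80052 = -383259101/5595 + 80052 = 64631839/5595 ≈ 11552.)
-85180/(U - 1*(-177734)) - 265645/f(-83) = -85180/(64631839/5595 - 1*(-177734)) - 265645/264 = -85180/(64631839/5595 + 177734) - 265645*1/264 = -85180/1059053569/5595 - 265645/264 = -85180*5595/1059053569 - 265645/264 = -476582100/1059053569 - 265645/264 = -281458103011405/279590142216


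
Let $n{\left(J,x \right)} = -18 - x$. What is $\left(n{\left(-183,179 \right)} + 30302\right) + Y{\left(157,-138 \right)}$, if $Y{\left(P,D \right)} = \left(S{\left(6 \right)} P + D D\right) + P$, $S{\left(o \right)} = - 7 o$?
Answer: $42712$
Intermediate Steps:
$Y{\left(P,D \right)} = D^{2} - 41 P$ ($Y{\left(P,D \right)} = \left(\left(-7\right) 6 P + D D\right) + P = \left(- 42 P + D^{2}\right) + P = \left(D^{2} - 42 P\right) + P = D^{2} - 41 P$)
$\left(n{\left(-183,179 \right)} + 30302\right) + Y{\left(157,-138 \right)} = \left(\left(-18 - 179\right) + 30302\right) + \left(\left(-138\right)^{2} - 6437\right) = \left(\left(-18 - 179\right) + 30302\right) + \left(19044 - 6437\right) = \left(-197 + 30302\right) + 12607 = 30105 + 12607 = 42712$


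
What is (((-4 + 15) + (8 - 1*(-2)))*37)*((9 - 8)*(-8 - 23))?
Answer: -24087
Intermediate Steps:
(((-4 + 15) + (8 - 1*(-2)))*37)*((9 - 8)*(-8 - 23)) = ((11 + (8 + 2))*37)*(1*(-31)) = ((11 + 10)*37)*(-31) = (21*37)*(-31) = 777*(-31) = -24087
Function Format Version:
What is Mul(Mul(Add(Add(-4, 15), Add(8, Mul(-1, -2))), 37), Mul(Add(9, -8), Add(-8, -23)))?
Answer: -24087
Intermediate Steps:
Mul(Mul(Add(Add(-4, 15), Add(8, Mul(-1, -2))), 37), Mul(Add(9, -8), Add(-8, -23))) = Mul(Mul(Add(11, Add(8, 2)), 37), Mul(1, -31)) = Mul(Mul(Add(11, 10), 37), -31) = Mul(Mul(21, 37), -31) = Mul(777, -31) = -24087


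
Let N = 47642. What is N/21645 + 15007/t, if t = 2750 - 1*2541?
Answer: 334783693/4523805 ≈ 74.005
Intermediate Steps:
t = 209 (t = 2750 - 2541 = 209)
N/21645 + 15007/t = 47642/21645 + 15007/209 = 334783693/4523805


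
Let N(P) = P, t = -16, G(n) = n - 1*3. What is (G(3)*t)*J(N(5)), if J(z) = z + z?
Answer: 0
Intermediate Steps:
G(n) = -3 + n (G(n) = n - 3 = -3 + n)
J(z) = 2*z
(G(3)*t)*J(N(5)) = ((-3 + 3)*(-16))*(2*5) = (0*(-16))*10 = 0*10 = 0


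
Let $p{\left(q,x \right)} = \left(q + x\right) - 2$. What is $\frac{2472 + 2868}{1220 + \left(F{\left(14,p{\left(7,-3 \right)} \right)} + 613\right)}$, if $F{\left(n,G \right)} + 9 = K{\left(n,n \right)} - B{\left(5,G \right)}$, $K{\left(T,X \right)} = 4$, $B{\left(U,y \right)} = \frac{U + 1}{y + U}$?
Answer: $\frac{3738}{1279} \approx 2.9226$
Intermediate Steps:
$B{\left(U,y \right)} = \frac{1 + U}{U + y}$
$p{\left(q,x \right)} = -2 + q + x$
$F{\left(n,G \right)} = -5 - \frac{6}{5 + G}$ ($F{\left(n,G \right)} = -9 + \left(4 - \frac{1 + 5}{5 + G}\right) = -9 + \left(4 - \frac{1}{5 + G} 6\right) = -9 + \left(4 - \frac{6}{5 + G}\right) = -5 - \frac{6}{5 + G}$)
$\frac{2472 + 2868}{1220 + \left(F{\left(14,p{\left(7,-3 \right)} \right)} + 613\right)} = \frac{2472 + 2868}{1220 + \left(\frac{-31 - 5 \left(-2 + 7 - 3\right)}{5 - -2} + 613\right)} = \frac{5340}{1220 + \left(\frac{-31 - 10}{5 + 2} + 613\right)} = \frac{5340}{1220 + \left(\frac{-31 - 10}{7} + 613\right)} = \frac{5340}{1220 + \left(\frac{1}{7} \left(-41\right) + 613\right)} = \frac{5340}{1220 + \left(- \frac{41}{7} + 613\right)} = \frac{5340}{1220 + \frac{4250}{7}} = \frac{5340}{\frac{12790}{7}} = 5340 \cdot \frac{7}{12790} = \frac{3738}{1279}$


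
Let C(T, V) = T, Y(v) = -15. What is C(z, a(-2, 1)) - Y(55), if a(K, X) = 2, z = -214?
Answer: -199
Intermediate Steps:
C(z, a(-2, 1)) - Y(55) = -214 - 1*(-15) = -214 + 15 = -199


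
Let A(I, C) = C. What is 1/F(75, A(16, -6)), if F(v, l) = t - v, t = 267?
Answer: 1/192 ≈ 0.0052083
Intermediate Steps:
F(v, l) = 267 - v
1/F(75, A(16, -6)) = 1/(267 - 1*75) = 1/(267 - 75) = 1/192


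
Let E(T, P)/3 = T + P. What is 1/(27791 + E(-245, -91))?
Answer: 1/26783 ≈ 3.7337e-5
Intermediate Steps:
E(T, P) = 3*P + 3*T (E(T, P) = 3*(T + P) = 3*(P + T) = 3*P + 3*T)
1/(27791 + E(-245, -91)) = 1/(27791 + (3*(-91) + 3*(-245))) = 1/(27791 + (-273 - 735)) = 1/(27791 - 1008) = 1/26783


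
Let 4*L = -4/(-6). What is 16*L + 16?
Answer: 56/3 ≈ 18.667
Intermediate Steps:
L = ⅙ (L = (-4/(-6))/4 = (-4*(-⅙))/4 = (¼)*(⅔) = ⅙ ≈ 0.16667)
16*L + 16 = 16*(⅙) + 16 = 8/3 + 16 = 56/3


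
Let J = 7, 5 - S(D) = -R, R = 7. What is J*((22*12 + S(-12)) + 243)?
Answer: 3633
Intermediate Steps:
S(D) = 12 (S(D) = 5 - (-1)*7 = 5 - 1*(-7) = 5 + 7 = 12)
J*((22*12 + S(-12)) + 243) = 7*((22*12 + 12) + 243) = 7*((264 + 12) + 243) = 7*(276 + 243) = 7*519 = 3633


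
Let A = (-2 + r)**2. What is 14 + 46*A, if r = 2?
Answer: 14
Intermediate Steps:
A = 0 (A = (-2 + 2)**2 = 0**2 = 0)
14 + 46*A = 14 + 46*0 = 14 + 0 = 14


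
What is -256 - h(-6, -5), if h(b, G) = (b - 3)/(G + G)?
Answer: -2569/10 ≈ -256.90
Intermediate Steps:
h(b, G) = (-3 + b)/(2*G) (h(b, G) = (-3 + b)/((2*G)) = (-3 + b)*(1/(2*G)) = (-3 + b)/(2*G))
-256 - h(-6, -5) = -256 - (-3 - 6)/(2*(-5)) = -256 - (-1)*(-9)/(2*5) = -256 - 1*9/10 = -256 - 9/10 = -2569/10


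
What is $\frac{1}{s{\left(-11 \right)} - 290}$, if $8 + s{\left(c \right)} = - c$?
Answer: $- \frac{1}{287} \approx -0.0034843$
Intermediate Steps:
$s{\left(c \right)} = -8 - c$
$\frac{1}{s{\left(-11 \right)} - 290} = \frac{1}{\left(-8 - -11\right) - 290} = \frac{1}{\left(-8 + 11\right) - 290} = \frac{1}{3 - 290} = \frac{1}{-287} = - \frac{1}{287}$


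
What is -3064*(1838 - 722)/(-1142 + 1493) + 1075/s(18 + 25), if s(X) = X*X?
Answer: -16336273/1677 ≈ -9741.4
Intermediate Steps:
s(X) = X²
-3064*(1838 - 722)/(-1142 + 1493) + 1075/s(18 + 25) = -3064*(1838 - 722)/(-1142 + 1493) + 1075/((18 + 25)²) = -3064/(351/1116) + 1075/(43²) = -3064/(351*(1/1116)) + 1075/1849 = -3064/39/124 + 1075*(1/1849) = -3064*124/39 + 25/43 = -379936/39 + 25/43 = -16336273/1677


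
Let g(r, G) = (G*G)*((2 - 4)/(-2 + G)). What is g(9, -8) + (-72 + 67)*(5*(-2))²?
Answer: -2436/5 ≈ -487.20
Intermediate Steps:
g(r, G) = -2*G²/(-2 + G) (g(r, G) = G²*(-2/(-2 + G)) = -2*G²/(-2 + G))
g(9, -8) + (-72 + 67)*(5*(-2))² = -2*(-8)²/(-2 - 8) + (-72 + 67)*(5*(-2))² = -2*64/(-10) - 5*(-10)² = -2*64*(-⅒) - 5*100 = 64/5 - 500 = -2436/5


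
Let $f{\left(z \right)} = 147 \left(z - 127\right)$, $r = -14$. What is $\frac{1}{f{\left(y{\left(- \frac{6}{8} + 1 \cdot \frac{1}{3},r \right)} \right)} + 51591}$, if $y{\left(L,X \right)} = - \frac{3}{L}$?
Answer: $\frac{5}{169902} \approx 2.9429 \cdot 10^{-5}$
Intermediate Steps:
$f{\left(z \right)} = -18669 + 147 z$ ($f{\left(z \right)} = 147 \left(z - 127\right) = 147 \left(-127 + z\right) = -18669 + 147 z$)
$\frac{1}{f{\left(y{\left(- \frac{6}{8} + 1 \cdot \frac{1}{3},r \right)} \right)} + 51591} = \frac{1}{\left(-18669 + 147 \left(- \frac{3}{- \frac{6}{8} + 1 \cdot \frac{1}{3}}\right)\right) + 51591} = \frac{1}{\left(-18669 + 147 \left(- \frac{3}{\left(-6\right) \frac{1}{8} + 1 \cdot \frac{1}{3}}\right)\right) + 51591} = \frac{1}{\left(-18669 + 147 \left(- \frac{3}{- \frac{3}{4} + \frac{1}{3}}\right)\right) + 51591} = \frac{1}{\left(-18669 + 147 \left(- \frac{3}{- \frac{5}{12}}\right)\right) + 51591} = \frac{1}{\left(-18669 + 147 \left(\left(-3\right) \left(- \frac{12}{5}\right)\right)\right) + 51591} = \frac{1}{\left(-18669 + 147 \cdot \frac{36}{5}\right) + 51591} = \frac{1}{\left(-18669 + \frac{5292}{5}\right) + 51591} = \frac{1}{- \frac{88053}{5} + 51591} = \frac{1}{\frac{169902}{5}} = \frac{5}{169902}$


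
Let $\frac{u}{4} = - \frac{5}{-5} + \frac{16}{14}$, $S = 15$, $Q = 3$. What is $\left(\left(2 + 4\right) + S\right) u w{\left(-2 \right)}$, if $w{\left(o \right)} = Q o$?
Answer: $-1080$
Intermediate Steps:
$w{\left(o \right)} = 3 o$
$u = \frac{60}{7}$ ($u = 4 \left(- \frac{5}{-5} + \frac{16}{14}\right) = 4 \left(\left(-5\right) \left(- \frac{1}{5}\right) + 16 \cdot \frac{1}{14}\right) = 4 \left(1 + \frac{8}{7}\right) = 4 \cdot \frac{15}{7} = \frac{60}{7} \approx 8.5714$)
$\left(\left(2 + 4\right) + S\right) u w{\left(-2 \right)} = \left(\left(2 + 4\right) + 15\right) \frac{60}{7} \cdot 3 \left(-2\right) = \left(6 + 15\right) \frac{60}{7} \left(-6\right) = 21 \cdot \frac{60}{7} \left(-6\right) = 180 \left(-6\right) = -1080$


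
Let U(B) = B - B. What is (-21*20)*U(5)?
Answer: 0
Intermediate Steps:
U(B) = 0
(-21*20)*U(5) = -21*20*0 = -420*0 = 0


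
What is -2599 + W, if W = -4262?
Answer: -6861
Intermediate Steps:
-2599 + W = -2599 - 4262 = -6861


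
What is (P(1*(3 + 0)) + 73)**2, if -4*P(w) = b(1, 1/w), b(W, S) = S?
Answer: 765625/144 ≈ 5316.8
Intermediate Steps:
P(w) = -1/(4*w)
(P(1*(3 + 0)) + 73)**2 = (-1/(4*(3 + 0)) + 73)**2 = (-1/(4*(1*3)) + 73)**2 = (-1/4/3 + 73)**2 = (-1/4*1/3 + 73)**2 = (-1/12 + 73)**2 = (875/12)**2 = 765625/144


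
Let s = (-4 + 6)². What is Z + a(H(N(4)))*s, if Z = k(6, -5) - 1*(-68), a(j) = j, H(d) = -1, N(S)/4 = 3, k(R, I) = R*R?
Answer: 100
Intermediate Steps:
k(R, I) = R²
N(S) = 12 (N(S) = 4*3 = 12)
s = 4 (s = 2² = 4)
Z = 104 (Z = 6² - 1*(-68) = 36 + 68 = 104)
Z + a(H(N(4)))*s = 104 - 1*4 = 104 - 4 = 100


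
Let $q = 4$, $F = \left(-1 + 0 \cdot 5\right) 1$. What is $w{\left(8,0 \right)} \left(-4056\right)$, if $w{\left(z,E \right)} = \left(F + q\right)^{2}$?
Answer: $-36504$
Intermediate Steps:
$F = -1$ ($F = \left(-1 + 0\right) 1 = \left(-1\right) 1 = -1$)
$w{\left(z,E \right)} = 9$ ($w{\left(z,E \right)} = \left(-1 + 4\right)^{2} = 3^{2} = 9$)
$w{\left(8,0 \right)} \left(-4056\right) = 9 \left(-4056\right) = -36504$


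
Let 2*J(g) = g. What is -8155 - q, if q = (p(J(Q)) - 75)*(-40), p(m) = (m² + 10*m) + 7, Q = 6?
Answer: -9315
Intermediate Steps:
J(g) = g/2
p(m) = 7 + m² + 10*m
q = 1160 (q = ((7 + ((½)*6)² + 10*((½)*6)) - 75)*(-40) = ((7 + 3² + 10*3) - 75)*(-40) = ((7 + 9 + 30) - 75)*(-40) = (46 - 75)*(-40) = -29*(-40) = 1160)
-8155 - q = -8155 - 1*1160 = -8155 - 1160 = -9315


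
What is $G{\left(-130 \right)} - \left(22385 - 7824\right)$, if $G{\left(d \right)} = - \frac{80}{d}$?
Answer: $- \frac{189285}{13} \approx -14560.0$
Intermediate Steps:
$G{\left(-130 \right)} - \left(22385 - 7824\right) = - \frac{80}{-130} - \left(22385 - 7824\right) = \left(-80\right) \left(- \frac{1}{130}\right) - \left(22385 - 7824\right) = \frac{8}{13} - 14561 = - \frac{189285}{13}$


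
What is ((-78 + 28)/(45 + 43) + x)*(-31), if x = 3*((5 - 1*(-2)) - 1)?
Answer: -23777/44 ≈ -540.39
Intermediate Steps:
x = 18 (x = 3*((5 + 2) - 1) = 3*(7 - 1) = 3*6 = 18)
((-78 + 28)/(45 + 43) + x)*(-31) = ((-78 + 28)/(45 + 43) + 18)*(-31) = (-50/88 + 18)*(-31) = (-50*1/88 + 18)*(-31) = (-25/44 + 18)*(-31) = (767/44)*(-31) = -23777/44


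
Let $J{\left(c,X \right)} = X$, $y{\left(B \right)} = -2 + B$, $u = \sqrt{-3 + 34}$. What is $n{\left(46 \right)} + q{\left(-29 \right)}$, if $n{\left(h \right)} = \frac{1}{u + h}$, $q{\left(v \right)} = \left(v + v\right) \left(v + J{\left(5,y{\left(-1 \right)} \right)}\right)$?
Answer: $\frac{3869806}{2085} - \frac{\sqrt{31}}{2085} \approx 1856.0$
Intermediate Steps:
$u = \sqrt{31} \approx 5.5678$
$q{\left(v \right)} = 2 v \left(-3 + v\right)$ ($q{\left(v \right)} = \left(v + v\right) \left(v - 3\right) = 2 v \left(v - 3\right) = 2 v \left(-3 + v\right)$)
$n{\left(h \right)} = \frac{1}{h + \sqrt{31}}$ ($n{\left(h \right)} = \frac{1}{\sqrt{31} + h} = \frac{1}{h + \sqrt{31}}$)
$n{\left(46 \right)} + q{\left(-29 \right)} = \frac{1}{46 + \sqrt{31}} + 2 \left(-29\right) \left(-3 - 29\right) = \frac{1}{46 + \sqrt{31}} + 2 \left(-29\right) \left(-32\right) = \frac{1}{46 + \sqrt{31}} + 1856 = 1856 + \frac{1}{46 + \sqrt{31}}$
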